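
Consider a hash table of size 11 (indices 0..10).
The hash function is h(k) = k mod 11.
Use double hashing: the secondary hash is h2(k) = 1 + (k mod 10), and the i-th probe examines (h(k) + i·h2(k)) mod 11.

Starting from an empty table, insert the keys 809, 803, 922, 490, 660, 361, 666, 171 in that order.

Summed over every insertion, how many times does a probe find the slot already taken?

809 hashes to 6; slot 6 is free → place at 6.
803 hashes to 0; slot 0 is free → place at 0.
922 hashes to 9; slot 9 is free → place at 9.
490 hashes to 6, h2=1; 6 taken → place at 7.
660 hashes to 0, h2=1; 0 taken → place at 1.
361 hashes to 9, h2=2; 9,0 taken → place at 2.
666 hashes to 6, h2=7; 6,2,9 taken → place at 5.
171 hashes to 6, h2=2; 6 taken → place at 8.
Table: [803, 660, 361, ∅, ∅, 666, 809, 490, 171, 922, ∅]

8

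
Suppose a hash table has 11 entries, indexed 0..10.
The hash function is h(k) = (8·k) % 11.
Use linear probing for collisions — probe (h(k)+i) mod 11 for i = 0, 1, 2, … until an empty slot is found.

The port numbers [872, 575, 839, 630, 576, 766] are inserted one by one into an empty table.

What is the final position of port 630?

872: h=2 -> slot 2
575: h=2, probe 2,3 -> slot 3
839: h=2, probe 2,3,4 -> slot 4
630: h=2, probe 2,3,4,5 -> slot 5
576: h=10 -> slot 10
766: h=1 -> slot 1
Table: [—, 766, 872, 575, 839, 630, —, —, —, —, 576]

5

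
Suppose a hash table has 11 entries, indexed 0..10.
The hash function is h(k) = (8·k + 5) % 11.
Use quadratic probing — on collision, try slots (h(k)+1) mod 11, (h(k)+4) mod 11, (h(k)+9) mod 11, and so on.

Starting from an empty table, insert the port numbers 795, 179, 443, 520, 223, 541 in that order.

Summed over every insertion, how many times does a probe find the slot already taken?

795 hashes to 7; slot 7 is free -> place at 7.
179 hashes to 7; 7 taken -> place at 8.
443 hashes to 7; 7,8 taken -> place at 0.
520 hashes to 7; 7,8,0 taken -> place at 5.
223 hashes to 7; 7,8,0,5 taken -> place at 1.
541 hashes to 10; slot 10 is free -> place at 10.
Table: [443, 223, ∅, ∅, ∅, 520, ∅, 795, 179, ∅, 541]

10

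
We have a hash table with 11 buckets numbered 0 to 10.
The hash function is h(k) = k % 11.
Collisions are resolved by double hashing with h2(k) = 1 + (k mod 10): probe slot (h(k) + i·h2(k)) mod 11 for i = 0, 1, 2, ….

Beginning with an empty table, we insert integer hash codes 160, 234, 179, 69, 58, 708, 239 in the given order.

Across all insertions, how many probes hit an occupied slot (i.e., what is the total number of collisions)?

5

160: h=6 -> slot 6
234: h=3 -> slot 3
179: h=3, h2=10, probe 3,2 -> slot 2
69: h=3, h2=10, probe 3,2,1 -> slot 1
58: h=3, h2=9, probe 3,1,10 -> slot 10
708: h=4 -> slot 4
239: h=8 -> slot 8
Table: [—, 69, 179, 234, 708, —, 160, —, 239, —, 58]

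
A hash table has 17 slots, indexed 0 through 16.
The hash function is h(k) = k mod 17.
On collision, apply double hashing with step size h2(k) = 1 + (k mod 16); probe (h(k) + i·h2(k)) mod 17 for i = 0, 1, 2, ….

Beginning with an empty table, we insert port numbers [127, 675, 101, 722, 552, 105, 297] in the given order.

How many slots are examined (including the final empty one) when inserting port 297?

127: h=8 => slot 8
675: h=12 => slot 12
101: h=16 => slot 16
722: h=8, h2=3, probe 8,11 => slot 11
552: h=8, h2=9, probe 8,0 => slot 0
105: h=3 => slot 3
297: h=8, h2=10, probe 8,1 => slot 1
Table: [552, 297, _, 105, _, _, _, _, 127, _, _, 722, 675, _, _, _, 101]

2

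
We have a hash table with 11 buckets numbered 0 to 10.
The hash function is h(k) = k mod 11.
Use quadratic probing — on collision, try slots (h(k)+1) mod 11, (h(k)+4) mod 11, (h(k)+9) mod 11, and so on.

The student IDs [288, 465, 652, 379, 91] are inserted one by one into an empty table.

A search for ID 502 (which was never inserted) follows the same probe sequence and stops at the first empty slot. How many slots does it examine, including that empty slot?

288 hashes to 2; slot 2 is free => place at 2.
465 hashes to 3; slot 3 is free => place at 3.
652 hashes to 3; 3 taken => place at 4.
379 hashes to 5; slot 5 is free => place at 5.
91 hashes to 3; 3,4 taken => place at 7.
Table: [-, -, 288, 465, 652, 379, -, 91, -, -, -]
Lookup 502: h=7, probe 7,8 → slot 8 empty, not found.

2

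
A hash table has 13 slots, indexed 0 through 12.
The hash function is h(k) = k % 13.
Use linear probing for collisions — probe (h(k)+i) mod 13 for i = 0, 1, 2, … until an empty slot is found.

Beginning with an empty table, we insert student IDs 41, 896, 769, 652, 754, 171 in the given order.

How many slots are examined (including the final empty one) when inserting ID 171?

4

Insert 41: h=2, slot 2 empty → index 2.
Insert 896: h=12, slot 12 empty → index 12.
Insert 769: h=2, slot 2 occupied → index 3.
Insert 652: h=2, slots 2,3 occupied → index 4.
Insert 754: h=0, slot 0 empty → index 0.
Insert 171: h=2, slots 2,3,4 occupied → index 5.
Table: [754, ., 41, 769, 652, 171, ., ., ., ., ., ., 896]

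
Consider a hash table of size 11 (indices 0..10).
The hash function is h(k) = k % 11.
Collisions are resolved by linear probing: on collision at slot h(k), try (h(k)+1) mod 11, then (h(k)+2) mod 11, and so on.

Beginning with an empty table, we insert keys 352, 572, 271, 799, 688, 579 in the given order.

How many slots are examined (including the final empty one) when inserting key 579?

352: h=0 → slot 0
572: h=0, probe 0,1 → slot 1
271: h=7 → slot 7
799: h=7, probe 7,8 → slot 8
688: h=6 → slot 6
579: h=7, probe 7,8,9 → slot 9
Table: [352, 572, —, —, —, —, 688, 271, 799, 579, —]

3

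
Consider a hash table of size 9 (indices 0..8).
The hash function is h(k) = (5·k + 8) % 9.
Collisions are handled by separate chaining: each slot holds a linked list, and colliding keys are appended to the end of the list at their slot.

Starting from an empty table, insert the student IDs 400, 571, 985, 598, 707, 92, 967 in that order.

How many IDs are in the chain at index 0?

Insert 400: h=1, bucket 1 empty -> new chain.
Insert 571: h=1, bucket 1 nonempty -> append to chain.
Insert 985: h=1, bucket 1 nonempty -> append to chain.
Insert 598: h=1, bucket 1 nonempty -> append to chain.
Insert 707: h=6, bucket 6 empty -> new chain.
Insert 92: h=0, bucket 0 empty -> new chain.
Insert 967: h=1, bucket 1 nonempty -> append to chain.
Final buckets:
0: 92
1: 400 -> 571 -> 985 -> 598 -> 967
2: —
3: —
4: —
5: —
6: 707
7: —
8: —

1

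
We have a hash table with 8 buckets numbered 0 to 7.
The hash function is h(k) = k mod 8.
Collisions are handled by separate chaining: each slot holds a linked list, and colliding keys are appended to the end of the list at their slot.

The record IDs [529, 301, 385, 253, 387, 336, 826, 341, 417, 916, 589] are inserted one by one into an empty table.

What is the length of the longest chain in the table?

4

Insert 529: h=1, bucket 1 empty -> new chain.
Insert 301: h=5, bucket 5 empty -> new chain.
Insert 385: h=1, bucket 1 nonempty -> append to chain.
Insert 253: h=5, bucket 5 nonempty -> append to chain.
Insert 387: h=3, bucket 3 empty -> new chain.
Insert 336: h=0, bucket 0 empty -> new chain.
Insert 826: h=2, bucket 2 empty -> new chain.
Insert 341: h=5, bucket 5 nonempty -> append to chain.
Insert 417: h=1, bucket 1 nonempty -> append to chain.
Insert 916: h=4, bucket 4 empty -> new chain.
Insert 589: h=5, bucket 5 nonempty -> append to chain.
Final buckets:
0: 336
1: 529 -> 385 -> 417
2: 826
3: 387
4: 916
5: 301 -> 253 -> 341 -> 589
6: _
7: _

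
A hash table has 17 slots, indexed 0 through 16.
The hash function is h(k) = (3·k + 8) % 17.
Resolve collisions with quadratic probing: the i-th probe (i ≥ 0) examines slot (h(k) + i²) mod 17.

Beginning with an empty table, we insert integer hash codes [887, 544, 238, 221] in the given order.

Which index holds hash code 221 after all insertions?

12

887 hashes to 0; slot 0 is free → place at 0.
544 hashes to 8; slot 8 is free → place at 8.
238 hashes to 8; 8 taken → place at 9.
221 hashes to 8; 8,9 taken → place at 12.
Table: [887, ., ., ., ., ., ., ., 544, 238, ., ., 221, ., ., ., .]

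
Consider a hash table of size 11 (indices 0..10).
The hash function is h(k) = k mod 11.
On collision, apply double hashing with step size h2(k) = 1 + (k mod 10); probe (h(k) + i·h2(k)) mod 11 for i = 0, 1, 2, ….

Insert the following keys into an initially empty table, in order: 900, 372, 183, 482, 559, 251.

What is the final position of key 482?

900 hashes to 9; slot 9 is free => place at 9.
372 hashes to 9, h2=3; 9 taken => place at 1.
183 hashes to 7; slot 7 is free => place at 7.
482 hashes to 9, h2=3; 9,1 taken => place at 4.
559 hashes to 9, h2=10; 9 taken => place at 8.
251 hashes to 9, h2=2; 9 taken => place at 0.
Table: [251, 372, ∅, ∅, 482, ∅, ∅, 183, 559, 900, ∅]

4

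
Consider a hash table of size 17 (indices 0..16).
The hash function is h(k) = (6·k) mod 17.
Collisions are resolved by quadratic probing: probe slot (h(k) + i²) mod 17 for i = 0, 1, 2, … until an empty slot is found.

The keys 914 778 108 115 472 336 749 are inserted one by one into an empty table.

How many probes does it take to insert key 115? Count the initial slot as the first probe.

Insert 914: h=10, slot 10 empty => index 10.
Insert 778: h=10, slot 10 occupied => index 11.
Insert 108: h=2, slot 2 empty => index 2.
Insert 115: h=10, slots 10,11 occupied => index 14.
Insert 472: h=10, slots 10,11,14,2 occupied => index 9.
Insert 336: h=10, slots 10,11,14,2,9 occupied => index 1.
Insert 749: h=6, slot 6 empty => index 6.
Table: [∅, 336, 108, ∅, ∅, ∅, 749, ∅, ∅, 472, 914, 778, ∅, ∅, 115, ∅, ∅]

3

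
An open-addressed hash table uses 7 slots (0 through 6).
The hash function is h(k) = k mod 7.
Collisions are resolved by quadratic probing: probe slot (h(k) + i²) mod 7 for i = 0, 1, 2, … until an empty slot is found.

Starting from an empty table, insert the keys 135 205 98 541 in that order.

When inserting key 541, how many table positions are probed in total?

3

135: h=2 => slot 2
205: h=2, probe 2,3 => slot 3
98: h=0 => slot 0
541: h=2, probe 2,3,6 => slot 6
Table: [98, —, 135, 205, —, —, 541]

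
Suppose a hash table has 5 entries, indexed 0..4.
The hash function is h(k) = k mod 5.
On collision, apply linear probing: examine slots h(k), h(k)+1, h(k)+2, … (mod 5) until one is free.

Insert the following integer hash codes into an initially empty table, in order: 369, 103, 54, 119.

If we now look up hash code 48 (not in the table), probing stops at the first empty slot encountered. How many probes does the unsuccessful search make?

5

369 hashes to 4; slot 4 is free => place at 4.
103 hashes to 3; slot 3 is free => place at 3.
54 hashes to 4; 4 taken => place at 0.
119 hashes to 4; 4,0 taken => place at 1.
Table: [54, 119, ., 103, 369]
Lookup 48: h=3, probe 3,4,0,1,2 → slot 2 empty, not found.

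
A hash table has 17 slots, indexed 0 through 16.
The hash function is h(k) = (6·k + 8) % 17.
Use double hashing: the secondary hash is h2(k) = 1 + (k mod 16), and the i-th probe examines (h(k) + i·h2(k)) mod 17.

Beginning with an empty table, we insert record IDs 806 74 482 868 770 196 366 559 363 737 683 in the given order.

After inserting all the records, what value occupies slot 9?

366

806 hashes to 16; slot 16 is free -> place at 16.
74 hashes to 10; slot 10 is free -> place at 10.
482 hashes to 10, h2=3; 10 taken -> place at 13.
868 hashes to 14; slot 14 is free -> place at 14.
770 hashes to 4; slot 4 is free -> place at 4.
196 hashes to 11; slot 11 is free -> place at 11.
366 hashes to 11, h2=15; 11 taken -> place at 9.
559 hashes to 13, h2=16; 13 taken -> place at 12.
363 hashes to 10, h2=12; 10 taken -> place at 5.
737 hashes to 10, h2=2; 10,12,14,16 taken -> place at 1.
683 hashes to 9, h2=12; 9,4,16,11 taken -> place at 6.
Table: [-, 737, -, -, 770, 363, 683, -, -, 366, 74, 196, 559, 482, 868, -, 806]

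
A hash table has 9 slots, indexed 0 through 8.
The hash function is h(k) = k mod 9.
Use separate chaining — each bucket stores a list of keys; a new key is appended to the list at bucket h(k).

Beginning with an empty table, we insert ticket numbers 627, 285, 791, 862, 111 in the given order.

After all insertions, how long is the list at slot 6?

2

Insert 627: h=6, bucket 6 empty → new chain.
Insert 285: h=6, bucket 6 nonempty → append to chain.
Insert 791: h=8, bucket 8 empty → new chain.
Insert 862: h=7, bucket 7 empty → new chain.
Insert 111: h=3, bucket 3 empty → new chain.
Final buckets:
0: _
1: _
2: _
3: 111
4: _
5: _
6: 627 -> 285
7: 862
8: 791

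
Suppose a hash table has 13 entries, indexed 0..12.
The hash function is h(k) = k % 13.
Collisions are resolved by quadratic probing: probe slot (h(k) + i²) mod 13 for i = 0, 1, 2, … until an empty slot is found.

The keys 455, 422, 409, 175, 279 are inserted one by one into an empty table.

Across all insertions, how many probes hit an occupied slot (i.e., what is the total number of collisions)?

6

455 hashes to 0; slot 0 is free => place at 0.
422 hashes to 6; slot 6 is free => place at 6.
409 hashes to 6; 6 taken => place at 7.
175 hashes to 6; 6,7 taken => place at 10.
279 hashes to 6; 6,7,10 taken => place at 2.
Table: [455, ., 279, ., ., ., 422, 409, ., ., 175, ., .]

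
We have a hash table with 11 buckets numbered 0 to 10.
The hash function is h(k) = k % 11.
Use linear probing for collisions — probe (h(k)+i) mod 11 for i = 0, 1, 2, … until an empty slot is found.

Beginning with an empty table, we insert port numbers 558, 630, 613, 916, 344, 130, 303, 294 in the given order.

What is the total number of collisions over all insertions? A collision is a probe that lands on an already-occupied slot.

Insert 558: h=8, slot 8 empty → index 8.
Insert 630: h=3, slot 3 empty → index 3.
Insert 613: h=8, slot 8 occupied → index 9.
Insert 916: h=3, slot 3 occupied → index 4.
Insert 344: h=3, slots 3,4 occupied → index 5.
Insert 130: h=9, slot 9 occupied → index 10.
Insert 303: h=6, slot 6 empty → index 6.
Insert 294: h=8, slots 8,9,10 occupied → index 0.
Table: [294, -, -, 630, 916, 344, 303, -, 558, 613, 130]

8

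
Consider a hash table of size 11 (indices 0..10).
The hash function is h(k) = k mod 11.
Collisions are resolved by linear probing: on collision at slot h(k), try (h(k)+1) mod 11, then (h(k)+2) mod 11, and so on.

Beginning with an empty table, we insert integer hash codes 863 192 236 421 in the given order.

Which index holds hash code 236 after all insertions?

7

863: h=5 -> slot 5
192: h=5, probe 5,6 -> slot 6
236: h=5, probe 5,6,7 -> slot 7
421: h=3 -> slot 3
Table: [∅, ∅, ∅, 421, ∅, 863, 192, 236, ∅, ∅, ∅]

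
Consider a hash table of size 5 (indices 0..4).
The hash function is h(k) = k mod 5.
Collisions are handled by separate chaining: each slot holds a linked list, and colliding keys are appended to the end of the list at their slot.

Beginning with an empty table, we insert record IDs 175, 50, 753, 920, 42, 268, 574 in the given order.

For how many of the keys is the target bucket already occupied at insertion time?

3

Insert 175: h=0, bucket 0 empty → new chain.
Insert 50: h=0, bucket 0 nonempty → append to chain.
Insert 753: h=3, bucket 3 empty → new chain.
Insert 920: h=0, bucket 0 nonempty → append to chain.
Insert 42: h=2, bucket 2 empty → new chain.
Insert 268: h=3, bucket 3 nonempty → append to chain.
Insert 574: h=4, bucket 4 empty → new chain.
Final buckets:
0: 175 -> 50 -> 920
1: .
2: 42
3: 753 -> 268
4: 574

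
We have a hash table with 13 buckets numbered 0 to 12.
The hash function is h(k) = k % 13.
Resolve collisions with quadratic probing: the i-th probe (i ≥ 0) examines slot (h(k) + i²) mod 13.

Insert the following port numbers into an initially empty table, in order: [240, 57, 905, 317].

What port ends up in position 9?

317

Insert 240: h=6, slot 6 empty → index 6.
Insert 57: h=5, slot 5 empty → index 5.
Insert 905: h=8, slot 8 empty → index 8.
Insert 317: h=5, slots 5,6 occupied → index 9.
Table: [—, —, —, —, —, 57, 240, —, 905, 317, —, —, —]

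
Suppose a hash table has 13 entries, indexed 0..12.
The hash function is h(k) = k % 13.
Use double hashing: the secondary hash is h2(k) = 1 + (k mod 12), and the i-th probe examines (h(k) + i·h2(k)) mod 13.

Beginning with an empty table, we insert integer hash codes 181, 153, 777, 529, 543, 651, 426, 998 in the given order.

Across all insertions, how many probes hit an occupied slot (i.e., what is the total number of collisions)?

181: h=12 -> slot 12
153: h=10 -> slot 10
777: h=10, h2=10, probe 10,7 -> slot 7
529: h=9 -> slot 9
543: h=10, h2=4, probe 10,1 -> slot 1
651: h=1, h2=4, probe 1,5 -> slot 5
426: h=10, h2=7, probe 10,4 -> slot 4
998: h=10, h2=3, probe 10,0 -> slot 0
Table: [998, 543, ., ., 426, 651, ., 777, ., 529, 153, ., 181]

5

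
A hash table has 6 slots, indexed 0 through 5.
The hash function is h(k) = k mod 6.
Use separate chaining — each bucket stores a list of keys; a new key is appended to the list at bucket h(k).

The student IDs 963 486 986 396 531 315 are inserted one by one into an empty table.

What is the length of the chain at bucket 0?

Insert 963: h=3, bucket 3 empty → new chain.
Insert 486: h=0, bucket 0 empty → new chain.
Insert 986: h=2, bucket 2 empty → new chain.
Insert 396: h=0, bucket 0 nonempty → append to chain.
Insert 531: h=3, bucket 3 nonempty → append to chain.
Insert 315: h=3, bucket 3 nonempty → append to chain.
Final buckets:
0: 486 -> 396
1: ∅
2: 986
3: 963 -> 531 -> 315
4: ∅
5: ∅

2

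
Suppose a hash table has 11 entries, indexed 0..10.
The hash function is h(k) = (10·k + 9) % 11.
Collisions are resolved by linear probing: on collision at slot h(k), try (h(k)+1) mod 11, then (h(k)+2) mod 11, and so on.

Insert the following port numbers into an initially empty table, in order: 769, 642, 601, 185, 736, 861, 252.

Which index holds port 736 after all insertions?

1

769 hashes to 10; slot 10 is free -> place at 10.
642 hashes to 5; slot 5 is free -> place at 5.
601 hashes to 2; slot 2 is free -> place at 2.
185 hashes to 0; slot 0 is free -> place at 0.
736 hashes to 10; 10,0 taken -> place at 1.
861 hashes to 6; slot 6 is free -> place at 6.
252 hashes to 10; 10,0,1,2 taken -> place at 3.
Table: [185, 736, 601, 252, —, 642, 861, —, —, —, 769]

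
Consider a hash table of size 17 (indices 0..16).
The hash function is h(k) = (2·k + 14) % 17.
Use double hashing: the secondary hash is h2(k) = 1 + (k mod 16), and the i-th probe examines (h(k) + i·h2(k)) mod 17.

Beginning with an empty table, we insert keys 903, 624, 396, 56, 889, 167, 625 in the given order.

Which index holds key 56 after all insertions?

903 hashes to 1; slot 1 is free => place at 1.
624 hashes to 4; slot 4 is free => place at 4.
396 hashes to 7; slot 7 is free => place at 7.
56 hashes to 7, h2=9; 7 taken => place at 16.
889 hashes to 7, h2=10; 7 taken => place at 0.
167 hashes to 8; slot 8 is free => place at 8.
625 hashes to 6; slot 6 is free => place at 6.
Table: [889, 903, _, _, 624, _, 625, 396, 167, _, _, _, _, _, _, _, 56]

16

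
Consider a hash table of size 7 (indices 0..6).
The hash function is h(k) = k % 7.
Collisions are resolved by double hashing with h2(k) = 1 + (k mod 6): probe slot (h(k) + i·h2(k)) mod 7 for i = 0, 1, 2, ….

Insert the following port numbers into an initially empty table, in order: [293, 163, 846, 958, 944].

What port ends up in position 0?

846

293 hashes to 6; slot 6 is free → place at 6.
163 hashes to 2; slot 2 is free → place at 2.
846 hashes to 6, h2=1; 6 taken → place at 0.
958 hashes to 6, h2=5; 6 taken → place at 4.
944 hashes to 6, h2=3; 6,2 taken → place at 5.
Table: [846, ., 163, ., 958, 944, 293]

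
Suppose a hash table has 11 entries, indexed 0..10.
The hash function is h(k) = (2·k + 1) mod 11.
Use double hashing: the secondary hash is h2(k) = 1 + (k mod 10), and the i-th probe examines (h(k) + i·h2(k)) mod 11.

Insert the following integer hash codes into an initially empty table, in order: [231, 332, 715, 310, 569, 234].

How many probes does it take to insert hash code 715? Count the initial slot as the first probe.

2

231: h=1 -> slot 1
332: h=5 -> slot 5
715: h=1, h2=6, probe 1,7 -> slot 7
310: h=5, h2=1, probe 5,6 -> slot 6
569: h=6, h2=10, probe 6,5,4 -> slot 4
234: h=7, h2=5, probe 7,1,6,0 -> slot 0
Table: [234, 231, ∅, ∅, 569, 332, 310, 715, ∅, ∅, ∅]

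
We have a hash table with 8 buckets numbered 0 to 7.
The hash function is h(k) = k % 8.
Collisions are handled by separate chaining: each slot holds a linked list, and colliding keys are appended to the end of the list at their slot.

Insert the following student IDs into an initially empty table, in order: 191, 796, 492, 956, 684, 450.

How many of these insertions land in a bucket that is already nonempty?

191 → bucket 7
796 → bucket 4
492 → bucket 4 (collision)
956 → bucket 4 (collision)
684 → bucket 4 (collision)
450 → bucket 2
Final buckets:
0: .
1: .
2: 450
3: .
4: 796 -> 492 -> 956 -> 684
5: .
6: .
7: 191

3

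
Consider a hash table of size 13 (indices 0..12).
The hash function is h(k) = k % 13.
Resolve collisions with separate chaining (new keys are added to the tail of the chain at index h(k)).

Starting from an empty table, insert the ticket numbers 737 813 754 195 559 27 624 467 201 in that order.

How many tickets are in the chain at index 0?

Insert 737: h=9, bucket 9 empty → new chain.
Insert 813: h=7, bucket 7 empty → new chain.
Insert 754: h=0, bucket 0 empty → new chain.
Insert 195: h=0, bucket 0 nonempty → append to chain.
Insert 559: h=0, bucket 0 nonempty → append to chain.
Insert 27: h=1, bucket 1 empty → new chain.
Insert 624: h=0, bucket 0 nonempty → append to chain.
Insert 467: h=12, bucket 12 empty → new chain.
Insert 201: h=6, bucket 6 empty → new chain.
Final buckets:
0: 754 -> 195 -> 559 -> 624
1: 27
2: ∅
3: ∅
4: ∅
5: ∅
6: 201
7: 813
8: ∅
9: 737
10: ∅
11: ∅
12: 467

4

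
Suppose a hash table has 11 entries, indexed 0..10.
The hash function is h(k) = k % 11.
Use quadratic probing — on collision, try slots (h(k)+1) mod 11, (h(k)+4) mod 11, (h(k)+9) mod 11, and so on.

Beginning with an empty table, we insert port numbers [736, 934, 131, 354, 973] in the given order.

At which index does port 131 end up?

3

Insert 736: h=10, slot 10 empty -> index 10.
Insert 934: h=10, slot 10 occupied -> index 0.
Insert 131: h=10, slots 10,0 occupied -> index 3.
Insert 354: h=2, slot 2 empty -> index 2.
Insert 973: h=5, slot 5 empty -> index 5.
Table: [934, -, 354, 131, -, 973, -, -, -, -, 736]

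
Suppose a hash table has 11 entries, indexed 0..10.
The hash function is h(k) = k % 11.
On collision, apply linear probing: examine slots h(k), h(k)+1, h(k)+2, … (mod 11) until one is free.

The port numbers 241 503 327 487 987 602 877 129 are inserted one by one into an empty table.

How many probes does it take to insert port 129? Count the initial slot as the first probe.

241: h=10 => slot 10
503: h=8 => slot 8
327: h=8, probe 8,9 => slot 9
487: h=3 => slot 3
987: h=8, probe 8,9,10,0 => slot 0
602: h=8, probe 8,9,10,0,1 => slot 1
877: h=8, probe 8,9,10,0,1,2 => slot 2
129: h=8, probe 8,9,10,0,1,2,3,4 => slot 4
Table: [987, 602, 877, 487, 129, ∅, ∅, ∅, 503, 327, 241]

8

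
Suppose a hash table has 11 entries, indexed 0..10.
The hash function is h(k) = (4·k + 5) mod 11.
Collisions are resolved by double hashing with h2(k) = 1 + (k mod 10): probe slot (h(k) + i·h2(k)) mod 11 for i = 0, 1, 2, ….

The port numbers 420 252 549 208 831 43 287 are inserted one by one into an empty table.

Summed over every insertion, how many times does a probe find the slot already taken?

420 hashes to 2; slot 2 is free → place at 2.
252 hashes to 1; slot 1 is free → place at 1.
549 hashes to 1, h2=10; 1 taken → place at 0.
208 hashes to 1, h2=9; 1 taken → place at 10.
831 hashes to 7; slot 7 is free → place at 7.
43 hashes to 1, h2=4; 1 taken → place at 5.
287 hashes to 9; slot 9 is free → place at 9.
Table: [549, 252, 420, _, _, 43, _, 831, _, 287, 208]

3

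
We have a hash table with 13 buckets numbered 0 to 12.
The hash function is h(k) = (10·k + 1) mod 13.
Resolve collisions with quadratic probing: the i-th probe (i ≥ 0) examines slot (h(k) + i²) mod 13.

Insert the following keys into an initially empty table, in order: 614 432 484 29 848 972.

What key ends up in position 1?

29

614 hashes to 5; slot 5 is free → place at 5.
432 hashes to 5; 5 taken → place at 6.
484 hashes to 5; 5,6 taken → place at 9.
29 hashes to 5; 5,6,9 taken → place at 1.
848 hashes to 5; 5,6,9,1 taken → place at 8.
972 hashes to 10; slot 10 is free → place at 10.
Table: [-, 29, -, -, -, 614, 432, -, 848, 484, 972, -, -]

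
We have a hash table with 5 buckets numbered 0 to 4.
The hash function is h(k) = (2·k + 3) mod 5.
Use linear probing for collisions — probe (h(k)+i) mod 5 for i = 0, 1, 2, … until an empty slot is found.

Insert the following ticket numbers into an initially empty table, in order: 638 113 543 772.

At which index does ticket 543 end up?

1

Insert 638: h=4, slot 4 empty -> index 4.
Insert 113: h=4, slot 4 occupied -> index 0.
Insert 543: h=4, slots 4,0 occupied -> index 1.
Insert 772: h=2, slot 2 empty -> index 2.
Table: [113, 543, 772, _, 638]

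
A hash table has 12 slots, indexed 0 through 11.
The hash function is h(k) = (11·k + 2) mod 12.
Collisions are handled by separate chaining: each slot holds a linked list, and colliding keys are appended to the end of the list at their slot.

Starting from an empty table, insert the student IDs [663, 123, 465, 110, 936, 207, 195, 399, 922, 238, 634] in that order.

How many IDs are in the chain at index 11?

663 -> bucket 11
123 -> bucket 11 (collision)
465 -> bucket 5
110 -> bucket 0
936 -> bucket 2
207 -> bucket 11 (collision)
195 -> bucket 11 (collision)
399 -> bucket 11 (collision)
922 -> bucket 4
238 -> bucket 4 (collision)
634 -> bucket 4 (collision)
Final buckets:
0: 110
1: —
2: 936
3: —
4: 922 -> 238 -> 634
5: 465
6: —
7: —
8: —
9: —
10: —
11: 663 -> 123 -> 207 -> 195 -> 399

5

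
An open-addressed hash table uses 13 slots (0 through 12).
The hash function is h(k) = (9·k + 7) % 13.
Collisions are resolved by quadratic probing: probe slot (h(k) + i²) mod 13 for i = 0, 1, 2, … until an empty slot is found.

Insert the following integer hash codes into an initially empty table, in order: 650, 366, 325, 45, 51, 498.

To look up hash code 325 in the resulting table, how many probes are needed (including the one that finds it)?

2

650 hashes to 7; slot 7 is free => place at 7.
366 hashes to 12; slot 12 is free => place at 12.
325 hashes to 7; 7 taken => place at 8.
45 hashes to 9; slot 9 is free => place at 9.
51 hashes to 11; slot 11 is free => place at 11.
498 hashes to 4; slot 4 is free => place at 4.
Table: [∅, ∅, ∅, ∅, 498, ∅, ∅, 650, 325, 45, ∅, 51, 366]
Lookup 325: h=7, probe 7,8 → found at 8.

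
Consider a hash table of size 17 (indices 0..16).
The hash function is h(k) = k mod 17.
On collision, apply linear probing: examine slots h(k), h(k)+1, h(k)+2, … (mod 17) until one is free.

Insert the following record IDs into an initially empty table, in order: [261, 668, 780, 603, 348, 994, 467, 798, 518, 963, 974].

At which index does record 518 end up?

12

261 hashes to 6; slot 6 is free → place at 6.
668 hashes to 5; slot 5 is free → place at 5.
780 hashes to 15; slot 15 is free → place at 15.
603 hashes to 8; slot 8 is free → place at 8.
348 hashes to 8; 8 taken → place at 9.
994 hashes to 8; 8,9 taken → place at 10.
467 hashes to 8; 8,9,10 taken → place at 11.
798 hashes to 16; slot 16 is free → place at 16.
518 hashes to 8; 8,9,10,11 taken → place at 12.
963 hashes to 11; 11,12 taken → place at 13.
974 hashes to 5; 5,6 taken → place at 7.
Table: [∅, ∅, ∅, ∅, ∅, 668, 261, 974, 603, 348, 994, 467, 518, 963, ∅, 780, 798]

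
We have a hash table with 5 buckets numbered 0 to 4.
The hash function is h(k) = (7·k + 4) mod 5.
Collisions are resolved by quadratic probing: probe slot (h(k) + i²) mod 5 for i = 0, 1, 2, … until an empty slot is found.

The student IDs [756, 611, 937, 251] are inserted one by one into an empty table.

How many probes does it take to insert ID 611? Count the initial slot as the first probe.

2

756: h=1 -> slot 1
611: h=1, probe 1,2 -> slot 2
937: h=3 -> slot 3
251: h=1, probe 1,2,0 -> slot 0
Table: [251, 756, 611, 937, —]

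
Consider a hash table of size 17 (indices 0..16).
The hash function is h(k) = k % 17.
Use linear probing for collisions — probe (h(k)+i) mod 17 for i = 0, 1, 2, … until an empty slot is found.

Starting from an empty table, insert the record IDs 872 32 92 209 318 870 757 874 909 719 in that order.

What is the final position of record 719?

872 hashes to 5; slot 5 is free → place at 5.
32 hashes to 15; slot 15 is free → place at 15.
92 hashes to 7; slot 7 is free → place at 7.
209 hashes to 5; 5 taken → place at 6.
318 hashes to 12; slot 12 is free → place at 12.
870 hashes to 3; slot 3 is free → place at 3.
757 hashes to 9; slot 9 is free → place at 9.
874 hashes to 7; 7 taken → place at 8.
909 hashes to 8; 8,9 taken → place at 10.
719 hashes to 5; 5,6,7,8,9,10 taken → place at 11.
Table: [_, _, _, 870, _, 872, 209, 92, 874, 757, 909, 719, 318, _, _, 32, _]

11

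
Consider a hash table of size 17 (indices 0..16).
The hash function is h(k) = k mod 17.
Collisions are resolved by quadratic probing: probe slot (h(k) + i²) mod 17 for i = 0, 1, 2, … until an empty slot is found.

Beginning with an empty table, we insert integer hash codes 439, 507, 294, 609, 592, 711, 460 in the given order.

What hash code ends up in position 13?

Insert 439: h=14, slot 14 empty → index 14.
Insert 507: h=14, slot 14 occupied → index 15.
Insert 294: h=5, slot 5 empty → index 5.
Insert 609: h=14, slots 14,15 occupied → index 1.
Insert 592: h=14, slots 14,15,1 occupied → index 6.
Insert 711: h=14, slots 14,15,1,6 occupied → index 13.
Insert 460: h=1, slot 1 occupied → index 2.
Table: [-, 609, 460, -, -, 294, 592, -, -, -, -, -, -, 711, 439, 507, -]

711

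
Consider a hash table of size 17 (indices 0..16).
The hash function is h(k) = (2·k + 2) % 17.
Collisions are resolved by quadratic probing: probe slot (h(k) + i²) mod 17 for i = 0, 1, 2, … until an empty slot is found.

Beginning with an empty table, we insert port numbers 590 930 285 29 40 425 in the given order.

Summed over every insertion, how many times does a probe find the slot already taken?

Insert 590: h=9, slot 9 empty => index 9.
Insert 930: h=9, slot 9 occupied => index 10.
Insert 285: h=11, slot 11 empty => index 11.
Insert 29: h=9, slots 9,10 occupied => index 13.
Insert 40: h=14, slot 14 empty => index 14.
Insert 425: h=2, slot 2 empty => index 2.
Table: [—, —, 425, —, —, —, —, —, —, 590, 930, 285, —, 29, 40, —, —]

3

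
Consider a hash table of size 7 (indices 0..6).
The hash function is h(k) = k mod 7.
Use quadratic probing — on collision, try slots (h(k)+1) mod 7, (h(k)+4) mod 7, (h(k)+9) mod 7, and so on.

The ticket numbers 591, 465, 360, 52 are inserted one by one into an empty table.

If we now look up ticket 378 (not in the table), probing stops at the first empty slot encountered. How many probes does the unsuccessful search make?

Insert 591: h=3, slot 3 empty -> index 3.
Insert 465: h=3, slot 3 occupied -> index 4.
Insert 360: h=3, slots 3,4 occupied -> index 0.
Insert 52: h=3, slots 3,4,0 occupied -> index 5.
Table: [360, -, -, 591, 465, 52, -]
Lookup 378: h=0, probe 0,1 → slot 1 empty, not found.

2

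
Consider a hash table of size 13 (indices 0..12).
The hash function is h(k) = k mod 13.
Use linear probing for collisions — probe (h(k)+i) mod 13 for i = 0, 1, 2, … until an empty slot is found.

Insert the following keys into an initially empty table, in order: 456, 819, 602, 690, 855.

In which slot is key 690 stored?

Insert 456: h=1, slot 1 empty => index 1.
Insert 819: h=0, slot 0 empty => index 0.
Insert 602: h=4, slot 4 empty => index 4.
Insert 690: h=1, slot 1 occupied => index 2.
Insert 855: h=10, slot 10 empty => index 10.
Table: [819, 456, 690, —, 602, —, —, —, —, —, 855, —, —]

2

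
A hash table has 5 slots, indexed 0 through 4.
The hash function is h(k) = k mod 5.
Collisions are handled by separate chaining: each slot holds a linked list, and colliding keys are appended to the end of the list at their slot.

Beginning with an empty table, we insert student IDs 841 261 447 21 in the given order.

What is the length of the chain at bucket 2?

1

841 -> bucket 1
261 -> bucket 1 (collision)
447 -> bucket 2
21 -> bucket 1 (collision)
Final buckets:
0: —
1: 841 -> 261 -> 21
2: 447
3: —
4: —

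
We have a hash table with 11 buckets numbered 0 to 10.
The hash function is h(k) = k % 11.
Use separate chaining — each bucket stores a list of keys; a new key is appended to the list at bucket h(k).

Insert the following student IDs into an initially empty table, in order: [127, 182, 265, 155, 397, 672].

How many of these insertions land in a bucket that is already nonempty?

4

127 → bucket 6
182 → bucket 6 (collision)
265 → bucket 1
155 → bucket 1 (collision)
397 → bucket 1 (collision)
672 → bucket 1 (collision)
Final buckets:
0: _
1: 265 -> 155 -> 397 -> 672
2: _
3: _
4: _
5: _
6: 127 -> 182
7: _
8: _
9: _
10: _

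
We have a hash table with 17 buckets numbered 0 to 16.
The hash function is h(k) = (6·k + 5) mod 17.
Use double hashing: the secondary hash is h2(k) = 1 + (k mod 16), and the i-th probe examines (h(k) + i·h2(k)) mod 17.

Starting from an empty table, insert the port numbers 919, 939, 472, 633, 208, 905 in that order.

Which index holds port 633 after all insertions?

5

919 hashes to 11; slot 11 is free => place at 11.
939 hashes to 12; slot 12 is free => place at 12.
472 hashes to 15; slot 15 is free => place at 15.
633 hashes to 12, h2=10; 12 taken => place at 5.
208 hashes to 12, h2=1; 12 taken => place at 13.
905 hashes to 12, h2=10; 12,5,15 taken => place at 8.
Table: [∅, ∅, ∅, ∅, ∅, 633, ∅, ∅, 905, ∅, ∅, 919, 939, 208, ∅, 472, ∅]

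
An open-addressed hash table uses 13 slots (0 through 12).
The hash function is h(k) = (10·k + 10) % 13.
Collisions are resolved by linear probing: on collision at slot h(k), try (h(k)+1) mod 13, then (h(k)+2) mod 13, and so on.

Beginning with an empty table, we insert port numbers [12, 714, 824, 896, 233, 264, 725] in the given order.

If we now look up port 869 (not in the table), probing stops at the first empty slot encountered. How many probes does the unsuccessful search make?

2

Insert 12: h=0, slot 0 empty -> index 0.
Insert 714: h=0, slot 0 occupied -> index 1.
Insert 824: h=8, slot 8 empty -> index 8.
Insert 896: h=0, slots 0,1 occupied -> index 2.
Insert 233: h=0, slots 0,1,2 occupied -> index 3.
Insert 264: h=11, slot 11 empty -> index 11.
Insert 725: h=6, slot 6 empty -> index 6.
Table: [12, 714, 896, 233, _, _, 725, _, 824, _, _, 264, _]
Lookup 869: h=3, probe 3,4 → slot 4 empty, not found.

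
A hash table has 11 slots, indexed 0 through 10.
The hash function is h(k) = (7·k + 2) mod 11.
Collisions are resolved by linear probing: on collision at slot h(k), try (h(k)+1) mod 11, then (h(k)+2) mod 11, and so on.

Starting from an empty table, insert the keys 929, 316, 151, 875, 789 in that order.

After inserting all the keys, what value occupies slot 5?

151

Insert 929: h=4, slot 4 empty → index 4.
Insert 316: h=3, slot 3 empty → index 3.
Insert 151: h=3, slots 3,4 occupied → index 5.
Insert 875: h=0, slot 0 empty → index 0.
Insert 789: h=3, slots 3,4,5 occupied → index 6.
Table: [875, _, _, 316, 929, 151, 789, _, _, _, _]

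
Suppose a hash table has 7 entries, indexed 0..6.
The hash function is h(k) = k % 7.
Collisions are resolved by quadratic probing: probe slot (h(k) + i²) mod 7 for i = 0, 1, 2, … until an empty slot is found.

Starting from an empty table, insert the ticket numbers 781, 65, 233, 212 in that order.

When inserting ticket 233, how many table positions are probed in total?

2

781: h=4 -> slot 4
65: h=2 -> slot 2
233: h=2, probe 2,3 -> slot 3
212: h=2, probe 2,3,6 -> slot 6
Table: [—, —, 65, 233, 781, —, 212]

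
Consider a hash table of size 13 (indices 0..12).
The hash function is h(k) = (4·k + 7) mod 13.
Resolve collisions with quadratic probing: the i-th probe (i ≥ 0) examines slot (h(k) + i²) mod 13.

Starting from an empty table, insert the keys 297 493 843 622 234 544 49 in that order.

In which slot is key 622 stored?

8

Insert 297: h=12, slot 12 empty → index 12.
Insert 493: h=3, slot 3 empty → index 3.
Insert 843: h=12, slot 12 occupied → index 0.
Insert 622: h=12, slots 12,0,3 occupied → index 8.
Insert 234: h=7, slot 7 empty → index 7.
Insert 544: h=12, slots 12,0,3,8 occupied → index 2.
Insert 49: h=8, slot 8 occupied → index 9.
Table: [843, -, 544, 493, -, -, -, 234, 622, 49, -, -, 297]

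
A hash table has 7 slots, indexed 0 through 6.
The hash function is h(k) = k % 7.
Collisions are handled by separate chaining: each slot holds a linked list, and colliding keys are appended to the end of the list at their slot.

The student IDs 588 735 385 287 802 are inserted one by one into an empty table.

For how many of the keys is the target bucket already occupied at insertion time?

3

Insert 588: h=0, bucket 0 empty → new chain.
Insert 735: h=0, bucket 0 nonempty → append to chain.
Insert 385: h=0, bucket 0 nonempty → append to chain.
Insert 287: h=0, bucket 0 nonempty → append to chain.
Insert 802: h=4, bucket 4 empty → new chain.
Final buckets:
0: 588 -> 735 -> 385 -> 287
1: —
2: —
3: —
4: 802
5: —
6: —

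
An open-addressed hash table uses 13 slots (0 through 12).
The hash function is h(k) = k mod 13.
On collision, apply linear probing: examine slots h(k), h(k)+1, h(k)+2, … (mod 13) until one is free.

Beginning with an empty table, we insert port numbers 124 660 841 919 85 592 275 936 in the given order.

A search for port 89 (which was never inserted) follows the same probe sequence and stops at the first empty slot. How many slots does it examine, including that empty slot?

Insert 124: h=7, slot 7 empty → index 7.
Insert 660: h=10, slot 10 empty → index 10.
Insert 841: h=9, slot 9 empty → index 9.
Insert 919: h=9, slots 9,10 occupied → index 11.
Insert 85: h=7, slot 7 occupied → index 8.
Insert 592: h=7, slots 7,8,9,10,11 occupied → index 12.
Insert 275: h=2, slot 2 empty → index 2.
Insert 936: h=0, slot 0 empty → index 0.
Table: [936, ., 275, ., ., ., ., 124, 85, 841, 660, 919, 592]
Lookup 89: h=11, probe 11,12,0,1 → slot 1 empty, not found.

4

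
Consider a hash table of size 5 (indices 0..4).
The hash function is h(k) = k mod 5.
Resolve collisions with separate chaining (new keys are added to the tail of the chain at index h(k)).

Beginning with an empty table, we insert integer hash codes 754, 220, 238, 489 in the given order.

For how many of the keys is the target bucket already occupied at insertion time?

Insert 754: h=4, bucket 4 empty → new chain.
Insert 220: h=0, bucket 0 empty → new chain.
Insert 238: h=3, bucket 3 empty → new chain.
Insert 489: h=4, bucket 4 nonempty → append to chain.
Final buckets:
0: 220
1: -
2: -
3: 238
4: 754 -> 489

1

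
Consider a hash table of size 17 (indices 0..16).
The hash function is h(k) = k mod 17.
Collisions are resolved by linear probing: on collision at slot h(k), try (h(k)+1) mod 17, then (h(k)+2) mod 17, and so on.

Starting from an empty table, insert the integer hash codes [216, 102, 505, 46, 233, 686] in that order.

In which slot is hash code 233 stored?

216: h=12 -> slot 12
102: h=0 -> slot 0
505: h=12, probe 12,13 -> slot 13
46: h=12, probe 12,13,14 -> slot 14
233: h=12, probe 12,13,14,15 -> slot 15
686: h=6 -> slot 6
Table: [102, —, —, —, —, —, 686, —, —, —, —, —, 216, 505, 46, 233, —]

15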